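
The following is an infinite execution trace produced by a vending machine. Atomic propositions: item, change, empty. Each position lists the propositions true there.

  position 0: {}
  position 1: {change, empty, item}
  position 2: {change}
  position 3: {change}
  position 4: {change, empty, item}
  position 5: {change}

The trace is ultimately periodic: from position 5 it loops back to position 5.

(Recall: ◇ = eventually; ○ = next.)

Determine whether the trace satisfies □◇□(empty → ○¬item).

Holds

◇□(empty → ○¬item) holds at every position 0..5, and those are all positions ever visited, so □◇□(empty → ○¬item) holds.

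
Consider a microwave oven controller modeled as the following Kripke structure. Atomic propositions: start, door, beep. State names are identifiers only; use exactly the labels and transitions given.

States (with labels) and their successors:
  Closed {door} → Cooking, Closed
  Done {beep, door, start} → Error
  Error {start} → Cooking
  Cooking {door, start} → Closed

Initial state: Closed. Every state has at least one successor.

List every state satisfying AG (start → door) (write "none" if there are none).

{Closed, Cooking}

States satisfying start → door: {Closed, Done, Cooking}.
States satisfying AG (start → door): {Closed, Cooking}.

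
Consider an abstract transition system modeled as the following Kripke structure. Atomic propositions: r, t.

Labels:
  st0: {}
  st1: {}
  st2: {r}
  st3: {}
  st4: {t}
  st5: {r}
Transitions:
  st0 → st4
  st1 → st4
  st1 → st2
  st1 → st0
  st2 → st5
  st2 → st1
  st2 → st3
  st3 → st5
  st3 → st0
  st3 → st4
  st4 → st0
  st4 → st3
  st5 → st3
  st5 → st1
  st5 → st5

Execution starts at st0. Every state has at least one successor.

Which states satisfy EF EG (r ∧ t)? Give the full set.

none

States satisfying EG (r ∧ t): ∅.
States satisfying EF EG (r ∧ t): ∅.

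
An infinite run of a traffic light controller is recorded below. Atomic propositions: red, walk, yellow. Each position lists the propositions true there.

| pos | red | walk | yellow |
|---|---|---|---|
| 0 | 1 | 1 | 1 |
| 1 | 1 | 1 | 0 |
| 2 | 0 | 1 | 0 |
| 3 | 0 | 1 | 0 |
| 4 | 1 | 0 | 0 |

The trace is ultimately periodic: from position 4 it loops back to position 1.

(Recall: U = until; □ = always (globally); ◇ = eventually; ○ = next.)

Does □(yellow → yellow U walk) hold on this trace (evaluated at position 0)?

Satisfied

yellow → yellow U walk holds at every position 0..4, and those are all positions ever visited, so □(yellow → yellow U walk) holds.
Positions where yellow holds: 0.
Check yellow U walk at each: 0→ok.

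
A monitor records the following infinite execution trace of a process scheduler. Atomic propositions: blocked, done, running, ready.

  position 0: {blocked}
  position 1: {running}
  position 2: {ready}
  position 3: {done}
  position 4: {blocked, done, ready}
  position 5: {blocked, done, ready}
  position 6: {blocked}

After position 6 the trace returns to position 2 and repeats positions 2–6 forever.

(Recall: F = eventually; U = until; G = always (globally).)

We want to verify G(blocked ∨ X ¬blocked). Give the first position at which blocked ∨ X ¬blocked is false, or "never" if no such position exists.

3

Check blocked ∨ X ¬blocked at each position in order: 0 ✓, 1 ✓, 2 ✓.
At position 3 the labels are {done} and the next position 4 has {blocked, done, ready}, so blocked ∨ X ¬blocked is false there. This is the first violation.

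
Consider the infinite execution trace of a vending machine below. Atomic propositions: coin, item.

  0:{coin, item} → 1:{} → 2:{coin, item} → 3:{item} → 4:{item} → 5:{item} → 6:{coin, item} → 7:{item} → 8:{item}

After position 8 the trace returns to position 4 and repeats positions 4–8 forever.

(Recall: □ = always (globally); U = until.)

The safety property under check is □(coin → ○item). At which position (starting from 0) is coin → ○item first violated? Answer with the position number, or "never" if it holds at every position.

At position 0 the labels are {coin, item} and the next position 1 has {}, so coin → ○item is false there. This is the first violation.

0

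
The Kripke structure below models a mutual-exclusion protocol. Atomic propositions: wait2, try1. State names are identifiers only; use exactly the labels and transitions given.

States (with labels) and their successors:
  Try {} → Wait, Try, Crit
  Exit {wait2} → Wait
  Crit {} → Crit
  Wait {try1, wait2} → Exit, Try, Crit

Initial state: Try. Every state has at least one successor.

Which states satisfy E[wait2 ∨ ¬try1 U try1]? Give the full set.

{Try, Exit, Wait}

States satisfying wait2 ∨ ¬try1: {Try, Exit, Crit, Wait}.
States satisfying try1: {Wait}.
States satisfying E[wait2 ∨ ¬try1 U try1]: {Try, Exit, Wait}.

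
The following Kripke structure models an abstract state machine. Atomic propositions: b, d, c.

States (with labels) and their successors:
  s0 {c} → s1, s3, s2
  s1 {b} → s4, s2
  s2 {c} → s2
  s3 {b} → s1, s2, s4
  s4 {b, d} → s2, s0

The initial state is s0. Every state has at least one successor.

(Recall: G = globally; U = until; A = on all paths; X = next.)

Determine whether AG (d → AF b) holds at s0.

Holds

States satisfying d → AF b: {s0, s1, s2, s3, s4}.
States satisfying AG (d → AF b): {s0, s1, s2, s3, s4}.
Every state reachable from s0 satisfies d → AF b.
s0 ∈ Sat(AG (d → AF b)).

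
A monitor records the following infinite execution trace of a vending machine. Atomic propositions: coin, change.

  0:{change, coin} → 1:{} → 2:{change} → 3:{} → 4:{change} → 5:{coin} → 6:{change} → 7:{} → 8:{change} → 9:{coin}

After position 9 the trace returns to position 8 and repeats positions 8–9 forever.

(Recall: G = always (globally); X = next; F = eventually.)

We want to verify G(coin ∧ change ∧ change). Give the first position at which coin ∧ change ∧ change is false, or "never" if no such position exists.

1

Check coin ∧ change ∧ change at each position in order: 0 ✓.
At position 1 the labels are {}, so coin ∧ change ∧ change is false there. This is the first violation.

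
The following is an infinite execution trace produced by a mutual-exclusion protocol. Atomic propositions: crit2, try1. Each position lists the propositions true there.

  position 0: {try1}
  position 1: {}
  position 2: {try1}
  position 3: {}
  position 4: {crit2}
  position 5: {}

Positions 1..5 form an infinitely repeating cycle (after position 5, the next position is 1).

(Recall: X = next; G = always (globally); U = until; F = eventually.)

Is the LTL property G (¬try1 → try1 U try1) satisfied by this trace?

Does not hold

¬try1 → try1 U try1 must hold at every position from 0 onward. It fails at position 1, so G (¬try1 → try1 U try1) is false.
Positions where ¬try1 holds: 1, 3, 4, 5.
Check try1 U try1 at each: 1→fails, 3→fails, 4→fails, 5→fails.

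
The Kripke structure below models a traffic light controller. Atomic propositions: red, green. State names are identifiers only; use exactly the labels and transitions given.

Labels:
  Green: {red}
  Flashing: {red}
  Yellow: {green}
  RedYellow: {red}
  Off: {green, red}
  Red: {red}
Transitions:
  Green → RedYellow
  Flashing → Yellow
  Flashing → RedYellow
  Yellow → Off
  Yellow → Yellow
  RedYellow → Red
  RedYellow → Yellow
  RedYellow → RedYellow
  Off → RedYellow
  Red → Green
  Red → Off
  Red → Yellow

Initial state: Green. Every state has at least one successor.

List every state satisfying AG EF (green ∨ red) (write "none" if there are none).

{Green, Flashing, Yellow, RedYellow, Off, Red}

States satisfying EF (green ∨ red): {Green, Flashing, Yellow, RedYellow, Off, Red}.
States satisfying AG EF (green ∨ red): {Green, Flashing, Yellow, RedYellow, Off, Red}.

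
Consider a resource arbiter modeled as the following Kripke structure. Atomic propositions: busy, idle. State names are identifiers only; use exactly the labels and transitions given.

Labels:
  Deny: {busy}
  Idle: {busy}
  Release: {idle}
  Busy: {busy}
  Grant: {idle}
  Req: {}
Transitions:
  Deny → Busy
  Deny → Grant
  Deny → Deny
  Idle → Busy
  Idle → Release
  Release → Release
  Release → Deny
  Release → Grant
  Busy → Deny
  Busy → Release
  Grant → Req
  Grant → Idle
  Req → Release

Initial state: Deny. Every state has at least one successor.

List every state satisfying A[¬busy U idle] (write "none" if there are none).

States satisfying ¬busy: {Release, Grant, Req}.
States satisfying idle: {Release, Grant}.
States satisfying A[¬busy U idle]: {Release, Grant, Req}.

{Release, Grant, Req}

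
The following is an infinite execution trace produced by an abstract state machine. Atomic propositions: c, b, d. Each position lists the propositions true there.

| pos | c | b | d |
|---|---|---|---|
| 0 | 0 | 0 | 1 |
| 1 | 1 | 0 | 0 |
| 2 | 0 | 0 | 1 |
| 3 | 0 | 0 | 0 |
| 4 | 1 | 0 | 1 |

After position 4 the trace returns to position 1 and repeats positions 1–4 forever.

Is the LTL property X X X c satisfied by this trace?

The position after 0 is 1; X X c is false there.

Does not hold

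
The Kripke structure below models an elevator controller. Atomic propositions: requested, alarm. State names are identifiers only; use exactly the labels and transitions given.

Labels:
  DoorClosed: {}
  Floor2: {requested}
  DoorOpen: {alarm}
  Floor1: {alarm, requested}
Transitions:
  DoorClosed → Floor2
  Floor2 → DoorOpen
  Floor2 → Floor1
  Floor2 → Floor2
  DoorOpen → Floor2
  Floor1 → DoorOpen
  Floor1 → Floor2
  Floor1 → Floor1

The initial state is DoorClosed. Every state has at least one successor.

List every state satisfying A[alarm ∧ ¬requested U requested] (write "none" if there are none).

States satisfying alarm ∧ ¬requested: {DoorOpen}.
States satisfying requested: {Floor2, Floor1}.
States satisfying A[alarm ∧ ¬requested U requested]: {Floor2, DoorOpen, Floor1}.

{Floor2, DoorOpen, Floor1}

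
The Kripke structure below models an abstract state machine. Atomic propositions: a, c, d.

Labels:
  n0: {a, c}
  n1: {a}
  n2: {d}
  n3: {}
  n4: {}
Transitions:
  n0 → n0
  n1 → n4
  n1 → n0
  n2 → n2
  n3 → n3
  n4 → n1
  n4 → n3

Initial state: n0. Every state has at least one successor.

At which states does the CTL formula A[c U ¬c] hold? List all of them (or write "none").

States satisfying c: {n0}.
States satisfying ¬c: {n1, n2, n3, n4}.
States satisfying A[c U ¬c]: {n1, n2, n3, n4}.

{n1, n2, n3, n4}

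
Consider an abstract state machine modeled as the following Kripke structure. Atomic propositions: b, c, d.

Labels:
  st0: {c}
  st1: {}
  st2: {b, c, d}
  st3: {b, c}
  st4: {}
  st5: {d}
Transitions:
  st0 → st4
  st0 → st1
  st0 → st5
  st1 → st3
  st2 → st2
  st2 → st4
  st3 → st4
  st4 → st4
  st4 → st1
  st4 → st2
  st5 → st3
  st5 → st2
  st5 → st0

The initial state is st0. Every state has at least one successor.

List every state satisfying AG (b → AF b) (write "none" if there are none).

States satisfying b → AF b: {st0, st1, st2, st3, st4, st5}.
States satisfying AG (b → AF b): {st0, st1, st2, st3, st4, st5}.

{st0, st1, st2, st3, st4, st5}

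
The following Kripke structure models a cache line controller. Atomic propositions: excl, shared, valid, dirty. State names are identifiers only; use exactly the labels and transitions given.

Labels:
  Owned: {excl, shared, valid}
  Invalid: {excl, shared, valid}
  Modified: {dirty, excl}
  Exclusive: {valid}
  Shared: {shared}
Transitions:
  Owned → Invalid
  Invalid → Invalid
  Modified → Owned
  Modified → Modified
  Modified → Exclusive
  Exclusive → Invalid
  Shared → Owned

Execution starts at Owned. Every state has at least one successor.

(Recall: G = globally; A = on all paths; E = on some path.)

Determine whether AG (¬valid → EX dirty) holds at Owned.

Yes

States satisfying ¬valid → EX dirty: {Owned, Invalid, Modified, Exclusive}.
States satisfying AG (¬valid → EX dirty): {Owned, Invalid, Modified, Exclusive}.
Every state reachable from Owned satisfies ¬valid → EX dirty.
Owned ∈ Sat(AG (¬valid → EX dirty)).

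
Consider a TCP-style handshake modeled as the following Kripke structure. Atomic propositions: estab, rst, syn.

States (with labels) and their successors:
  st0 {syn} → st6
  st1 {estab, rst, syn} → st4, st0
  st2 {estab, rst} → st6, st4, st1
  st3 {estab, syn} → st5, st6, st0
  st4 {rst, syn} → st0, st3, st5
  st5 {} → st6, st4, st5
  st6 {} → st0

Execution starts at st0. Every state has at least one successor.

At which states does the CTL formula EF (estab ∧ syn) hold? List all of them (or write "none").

States satisfying estab ∧ syn: {st1, st3}.
States satisfying EF (estab ∧ syn): {st1, st2, st3, st4, st5}.

{st1, st2, st3, st4, st5}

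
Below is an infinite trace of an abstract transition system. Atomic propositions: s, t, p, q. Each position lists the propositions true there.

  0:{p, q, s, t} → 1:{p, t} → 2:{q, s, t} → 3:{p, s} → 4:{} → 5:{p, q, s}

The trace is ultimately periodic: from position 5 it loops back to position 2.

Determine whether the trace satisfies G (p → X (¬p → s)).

p → X (¬p → s) must hold at every position from 0 onward. It fails at position 3, so G (p → X (¬p → s)) is false.
Positions where p holds: 0, 1, 3, 5.
Check X (¬p → s) at each: 0→ok, 1→ok, 3→fails, 5→ok.

No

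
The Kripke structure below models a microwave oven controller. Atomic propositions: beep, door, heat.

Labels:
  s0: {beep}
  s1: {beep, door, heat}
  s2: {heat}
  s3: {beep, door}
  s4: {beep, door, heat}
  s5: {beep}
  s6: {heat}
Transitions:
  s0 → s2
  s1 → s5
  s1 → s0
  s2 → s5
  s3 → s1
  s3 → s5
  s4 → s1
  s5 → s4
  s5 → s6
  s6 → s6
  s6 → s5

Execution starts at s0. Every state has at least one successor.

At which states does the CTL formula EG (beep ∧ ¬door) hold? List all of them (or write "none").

none

States satisfying beep ∧ ¬door: {s0, s5}.
States satisfying EG (beep ∧ ¬door): ∅.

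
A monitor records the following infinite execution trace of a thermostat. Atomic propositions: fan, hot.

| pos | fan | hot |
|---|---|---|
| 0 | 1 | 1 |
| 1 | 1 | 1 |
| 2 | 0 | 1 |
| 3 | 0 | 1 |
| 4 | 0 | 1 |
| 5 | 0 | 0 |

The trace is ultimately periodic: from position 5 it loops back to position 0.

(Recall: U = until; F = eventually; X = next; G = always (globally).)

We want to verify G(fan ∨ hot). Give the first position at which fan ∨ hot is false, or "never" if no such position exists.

Check fan ∨ hot at each position in order: 0 ✓, 1 ✓, 2 ✓, 3 ✓, 4 ✓.
At position 5 the labels are {}, so fan ∨ hot is false there. This is the first violation.

5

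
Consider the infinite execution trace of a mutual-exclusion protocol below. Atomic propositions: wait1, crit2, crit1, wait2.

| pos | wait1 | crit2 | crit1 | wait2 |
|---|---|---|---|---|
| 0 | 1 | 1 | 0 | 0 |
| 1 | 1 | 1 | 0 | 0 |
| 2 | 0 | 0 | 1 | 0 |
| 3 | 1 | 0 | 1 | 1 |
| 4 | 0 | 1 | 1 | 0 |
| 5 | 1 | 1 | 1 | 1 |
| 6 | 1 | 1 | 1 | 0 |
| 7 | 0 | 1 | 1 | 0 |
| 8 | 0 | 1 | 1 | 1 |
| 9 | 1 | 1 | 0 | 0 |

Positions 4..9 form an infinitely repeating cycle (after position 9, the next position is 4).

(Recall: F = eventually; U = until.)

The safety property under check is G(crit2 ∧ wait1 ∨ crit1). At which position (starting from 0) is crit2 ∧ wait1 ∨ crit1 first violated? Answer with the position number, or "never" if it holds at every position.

crit2 ∧ wait1 ∨ crit1 holds at every position 0..9, and those are all the positions the trace ever visits, so the invariant G(crit2 ∧ wait1 ∨ crit1) is never violated.

never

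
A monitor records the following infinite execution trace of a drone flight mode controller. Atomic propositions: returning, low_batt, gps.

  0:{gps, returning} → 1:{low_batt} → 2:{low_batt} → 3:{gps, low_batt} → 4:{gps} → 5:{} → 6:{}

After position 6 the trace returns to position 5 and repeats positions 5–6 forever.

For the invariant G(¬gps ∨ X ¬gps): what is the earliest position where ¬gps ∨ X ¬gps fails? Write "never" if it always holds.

Check ¬gps ∨ X ¬gps at each position in order: 0 ✓, 1 ✓, 2 ✓.
At position 3 the labels are {gps, low_batt} and the next position 4 has {gps}, so ¬gps ∨ X ¬gps is false there. This is the first violation.

3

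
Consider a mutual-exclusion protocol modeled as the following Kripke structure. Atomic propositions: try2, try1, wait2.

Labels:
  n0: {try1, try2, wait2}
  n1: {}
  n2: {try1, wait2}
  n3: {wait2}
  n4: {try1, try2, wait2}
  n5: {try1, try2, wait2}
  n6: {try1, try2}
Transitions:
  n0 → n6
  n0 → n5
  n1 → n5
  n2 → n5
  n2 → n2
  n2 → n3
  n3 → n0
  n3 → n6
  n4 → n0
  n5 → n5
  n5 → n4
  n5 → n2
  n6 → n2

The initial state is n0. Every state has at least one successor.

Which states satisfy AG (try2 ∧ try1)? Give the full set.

none

States satisfying try2 ∧ try1: {n0, n4, n5, n6}.
States satisfying AG (try2 ∧ try1): ∅.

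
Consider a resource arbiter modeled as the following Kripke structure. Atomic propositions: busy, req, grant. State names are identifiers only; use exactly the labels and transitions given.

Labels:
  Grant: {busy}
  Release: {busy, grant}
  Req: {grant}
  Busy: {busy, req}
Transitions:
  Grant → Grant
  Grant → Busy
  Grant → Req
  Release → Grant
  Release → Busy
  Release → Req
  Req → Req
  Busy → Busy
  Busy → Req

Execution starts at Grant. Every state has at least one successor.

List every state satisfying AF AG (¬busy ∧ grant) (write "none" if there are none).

{Req}

States satisfying AG (¬busy ∧ grant): {Req}.
States satisfying AF AG (¬busy ∧ grant): {Req}.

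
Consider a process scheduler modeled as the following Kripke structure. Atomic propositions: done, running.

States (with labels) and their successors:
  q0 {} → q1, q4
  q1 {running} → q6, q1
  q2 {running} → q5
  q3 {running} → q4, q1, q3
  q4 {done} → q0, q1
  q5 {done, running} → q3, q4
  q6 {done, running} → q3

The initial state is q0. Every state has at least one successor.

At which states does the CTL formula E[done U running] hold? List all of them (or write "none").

{q1, q2, q3, q4, q5, q6}

States satisfying done: {q4, q5, q6}.
States satisfying running: {q1, q2, q3, q5, q6}.
States satisfying E[done U running]: {q1, q2, q3, q4, q5, q6}.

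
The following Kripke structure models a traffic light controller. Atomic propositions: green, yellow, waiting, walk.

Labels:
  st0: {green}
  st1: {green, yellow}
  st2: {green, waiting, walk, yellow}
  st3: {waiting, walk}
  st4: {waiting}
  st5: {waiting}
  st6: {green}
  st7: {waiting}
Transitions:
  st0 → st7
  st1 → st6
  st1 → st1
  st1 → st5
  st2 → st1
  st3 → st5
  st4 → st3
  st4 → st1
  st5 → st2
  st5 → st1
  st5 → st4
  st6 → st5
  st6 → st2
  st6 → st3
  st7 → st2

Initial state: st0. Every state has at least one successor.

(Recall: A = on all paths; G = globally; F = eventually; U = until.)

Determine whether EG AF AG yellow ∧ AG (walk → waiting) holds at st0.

Violated

States satisfying AF AG yellow: ∅.
States satisfying EG AF AG yellow: ∅.
States satisfying walk → waiting: {st0, st1, st2, st3, st4, st5, st6, st7}.
States satisfying AG (walk → waiting): {st0, st1, st2, st3, st4, st5, st6, st7}.
States satisfying EG AF AG yellow ∧ AG (walk → waiting): ∅.
st0 ∉ Sat(EG AF AG yellow ∧ AG (walk → waiting)).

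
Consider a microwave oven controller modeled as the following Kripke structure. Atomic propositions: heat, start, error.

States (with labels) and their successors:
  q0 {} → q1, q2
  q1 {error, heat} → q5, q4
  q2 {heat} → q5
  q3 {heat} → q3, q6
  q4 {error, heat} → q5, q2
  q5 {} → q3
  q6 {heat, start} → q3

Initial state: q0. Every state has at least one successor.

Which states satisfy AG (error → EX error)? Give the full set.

{q2, q3, q5, q6}

States satisfying error → EX error: {q0, q1, q2, q3, q5, q6}.
States satisfying AG (error → EX error): {q2, q3, q5, q6}.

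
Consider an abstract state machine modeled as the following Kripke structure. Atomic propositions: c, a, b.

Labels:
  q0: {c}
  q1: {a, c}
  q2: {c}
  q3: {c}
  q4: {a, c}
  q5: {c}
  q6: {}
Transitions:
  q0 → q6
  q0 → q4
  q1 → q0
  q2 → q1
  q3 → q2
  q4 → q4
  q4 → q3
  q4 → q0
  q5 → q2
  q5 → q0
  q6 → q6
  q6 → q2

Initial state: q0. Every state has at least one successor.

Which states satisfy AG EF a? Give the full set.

{q0, q1, q2, q3, q4, q5, q6}

States satisfying EF a: {q0, q1, q2, q3, q4, q5, q6}.
States satisfying AG EF a: {q0, q1, q2, q3, q4, q5, q6}.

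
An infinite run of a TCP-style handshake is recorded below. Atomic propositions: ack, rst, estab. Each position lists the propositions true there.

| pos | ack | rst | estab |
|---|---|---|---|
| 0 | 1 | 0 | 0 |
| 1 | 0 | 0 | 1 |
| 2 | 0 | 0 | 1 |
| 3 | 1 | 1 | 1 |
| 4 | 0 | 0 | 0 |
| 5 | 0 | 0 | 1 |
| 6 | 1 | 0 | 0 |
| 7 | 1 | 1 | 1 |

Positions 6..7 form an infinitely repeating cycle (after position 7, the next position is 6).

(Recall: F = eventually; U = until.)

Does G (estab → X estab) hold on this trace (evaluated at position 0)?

Violated

estab → X estab must hold at every position from 0 onward. It fails at position 3, so G (estab → X estab) is false.
Positions where estab holds: 1, 2, 3, 5, 7.
Check X estab at each: 1→ok, 2→ok, 3→fails, 5→fails, 7→fails.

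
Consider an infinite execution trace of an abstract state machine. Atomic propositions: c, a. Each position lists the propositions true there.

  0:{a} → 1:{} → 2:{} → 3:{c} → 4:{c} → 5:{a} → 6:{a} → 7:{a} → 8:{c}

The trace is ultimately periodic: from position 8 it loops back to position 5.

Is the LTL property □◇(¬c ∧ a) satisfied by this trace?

◇(¬c ∧ a) holds at every position 0..8, and those are all positions ever visited, so □◇(¬c ∧ a) holds.

Satisfied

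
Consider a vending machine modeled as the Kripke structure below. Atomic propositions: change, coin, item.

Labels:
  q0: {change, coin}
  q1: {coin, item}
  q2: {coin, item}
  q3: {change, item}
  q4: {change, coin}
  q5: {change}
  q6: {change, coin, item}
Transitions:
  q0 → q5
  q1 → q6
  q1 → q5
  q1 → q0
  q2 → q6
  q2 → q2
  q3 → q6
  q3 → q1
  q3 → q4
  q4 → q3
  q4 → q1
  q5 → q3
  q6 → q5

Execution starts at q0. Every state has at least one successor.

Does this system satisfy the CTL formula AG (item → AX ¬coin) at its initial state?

No

States satisfying item → AX ¬coin: {q0, q4, q5, q6}.
States satisfying AG (item → AX ¬coin): ∅.
q1 is reachable from q0 and violates item → AX ¬coin, so AG fails at q0.
q0 ∉ Sat(AG (item → AX ¬coin)).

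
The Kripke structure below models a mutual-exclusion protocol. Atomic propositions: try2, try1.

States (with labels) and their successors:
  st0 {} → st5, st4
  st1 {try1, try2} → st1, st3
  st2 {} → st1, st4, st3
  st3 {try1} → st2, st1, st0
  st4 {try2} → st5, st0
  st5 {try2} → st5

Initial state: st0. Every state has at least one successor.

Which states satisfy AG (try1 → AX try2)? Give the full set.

{st0, st4, st5}

States satisfying try1 → AX try2: {st0, st2, st4, st5}.
States satisfying AG (try1 → AX try2): {st0, st4, st5}.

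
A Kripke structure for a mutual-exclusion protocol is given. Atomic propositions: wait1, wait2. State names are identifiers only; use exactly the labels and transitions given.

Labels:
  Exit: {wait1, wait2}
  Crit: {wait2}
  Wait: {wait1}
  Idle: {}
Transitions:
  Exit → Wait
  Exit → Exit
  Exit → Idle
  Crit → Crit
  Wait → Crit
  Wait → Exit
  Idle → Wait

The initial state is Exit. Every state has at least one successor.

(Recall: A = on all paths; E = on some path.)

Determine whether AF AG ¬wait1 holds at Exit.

Does not hold

States satisfying AG ¬wait1: {Crit}.
States satisfying AF AG ¬wait1: {Crit}.
There is a path from Exit along which AG ¬wait1 never holds.
Exit ∉ Sat(AF AG ¬wait1).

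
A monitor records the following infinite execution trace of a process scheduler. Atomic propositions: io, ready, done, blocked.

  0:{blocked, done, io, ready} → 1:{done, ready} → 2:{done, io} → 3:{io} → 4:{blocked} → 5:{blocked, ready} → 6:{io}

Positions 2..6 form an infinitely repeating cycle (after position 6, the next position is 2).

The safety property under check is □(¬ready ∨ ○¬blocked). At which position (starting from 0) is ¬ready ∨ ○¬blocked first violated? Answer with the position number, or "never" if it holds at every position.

¬ready ∨ ○¬blocked holds at every position 0..6, and those are all the positions the trace ever visits, so the invariant □(¬ready ∨ ○¬blocked) is never violated.

never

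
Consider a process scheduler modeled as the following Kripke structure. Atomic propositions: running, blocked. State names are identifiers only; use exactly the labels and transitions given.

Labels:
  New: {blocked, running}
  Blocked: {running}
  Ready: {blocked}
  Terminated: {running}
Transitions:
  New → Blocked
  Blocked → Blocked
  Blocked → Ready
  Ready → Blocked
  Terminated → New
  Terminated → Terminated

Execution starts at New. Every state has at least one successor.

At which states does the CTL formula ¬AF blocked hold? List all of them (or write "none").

States satisfying blocked: {New, Ready}.
States satisfying AF blocked: {New, Ready}.
States satisfying ¬AF blocked: {Blocked, Terminated}.

{Blocked, Terminated}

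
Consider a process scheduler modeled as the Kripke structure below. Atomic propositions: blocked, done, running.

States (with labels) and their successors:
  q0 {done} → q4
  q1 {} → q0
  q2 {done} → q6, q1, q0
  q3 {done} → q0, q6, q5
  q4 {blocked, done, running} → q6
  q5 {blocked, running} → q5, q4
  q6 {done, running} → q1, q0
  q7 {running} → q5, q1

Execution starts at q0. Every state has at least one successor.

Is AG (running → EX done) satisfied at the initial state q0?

Satisfied

States satisfying running → EX done: {q0, q1, q2, q3, q4, q5, q6}.
States satisfying AG (running → EX done): {q0, q1, q2, q3, q4, q5, q6}.
Every state reachable from q0 satisfies running → EX done.
q0 ∈ Sat(AG (running → EX done)).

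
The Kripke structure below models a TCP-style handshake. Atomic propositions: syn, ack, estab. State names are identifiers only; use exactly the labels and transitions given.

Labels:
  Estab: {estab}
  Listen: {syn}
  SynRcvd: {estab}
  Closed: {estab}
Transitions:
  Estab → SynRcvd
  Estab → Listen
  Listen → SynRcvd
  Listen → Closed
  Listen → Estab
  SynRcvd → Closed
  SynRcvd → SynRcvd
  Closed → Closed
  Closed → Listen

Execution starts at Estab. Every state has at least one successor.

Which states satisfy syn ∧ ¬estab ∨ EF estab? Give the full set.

States satisfying ¬estab: {Listen}.
States satisfying syn ∧ ¬estab: {Listen}.
States satisfying estab: {Estab, SynRcvd, Closed}.
States satisfying EF estab: {Estab, Listen, SynRcvd, Closed}.
States satisfying syn ∧ ¬estab ∨ EF estab: {Estab, Listen, SynRcvd, Closed}.

{Estab, Listen, SynRcvd, Closed}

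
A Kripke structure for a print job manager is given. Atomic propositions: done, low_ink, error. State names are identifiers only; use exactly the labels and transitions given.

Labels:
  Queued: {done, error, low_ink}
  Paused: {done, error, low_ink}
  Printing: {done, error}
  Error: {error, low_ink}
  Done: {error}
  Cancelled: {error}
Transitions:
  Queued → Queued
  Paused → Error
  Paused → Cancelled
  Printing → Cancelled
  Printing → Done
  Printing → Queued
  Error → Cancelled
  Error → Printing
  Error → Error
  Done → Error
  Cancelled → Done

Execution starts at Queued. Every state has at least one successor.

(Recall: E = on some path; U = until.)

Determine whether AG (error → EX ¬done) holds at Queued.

States satisfying error → EX ¬done: {Paused, Printing, Error, Done, Cancelled}.
States satisfying AG (error → EX ¬done): ∅.
Queued is reachable from Queued and violates error → EX ¬done, so AG fails at Queued.
Queued ∉ Sat(AG (error → EX ¬done)).

Does not hold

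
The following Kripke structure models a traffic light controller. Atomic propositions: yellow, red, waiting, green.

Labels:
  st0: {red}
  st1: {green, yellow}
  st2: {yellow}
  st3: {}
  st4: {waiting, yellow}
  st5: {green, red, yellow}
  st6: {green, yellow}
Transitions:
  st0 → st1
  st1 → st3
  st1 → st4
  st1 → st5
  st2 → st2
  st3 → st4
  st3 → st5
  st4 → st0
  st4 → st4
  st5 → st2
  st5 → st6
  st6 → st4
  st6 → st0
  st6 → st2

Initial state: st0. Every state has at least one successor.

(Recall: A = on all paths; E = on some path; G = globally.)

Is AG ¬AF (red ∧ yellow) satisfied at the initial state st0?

States satisfying ¬AF (red ∧ yellow): {st0, st1, st2, st3, st4, st6}.
States satisfying AG ¬AF (red ∧ yellow): {st2}.
st5 is reachable from st0 and violates ¬AF (red ∧ yellow), so AG fails at st0.
st0 ∉ Sat(AG ¬AF (red ∧ yellow)).

Does not hold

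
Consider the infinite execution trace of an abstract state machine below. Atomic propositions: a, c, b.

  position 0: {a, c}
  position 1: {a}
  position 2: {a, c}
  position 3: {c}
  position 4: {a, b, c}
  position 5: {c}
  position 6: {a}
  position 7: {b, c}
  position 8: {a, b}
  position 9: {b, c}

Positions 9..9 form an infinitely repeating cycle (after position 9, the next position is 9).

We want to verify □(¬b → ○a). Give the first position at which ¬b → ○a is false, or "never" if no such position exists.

Check ¬b → ○a at each position in order: 0 ✓, 1 ✓.
At position 2 the labels are {a, c} and the next position 3 has {c}, so ¬b → ○a is false there. This is the first violation.

2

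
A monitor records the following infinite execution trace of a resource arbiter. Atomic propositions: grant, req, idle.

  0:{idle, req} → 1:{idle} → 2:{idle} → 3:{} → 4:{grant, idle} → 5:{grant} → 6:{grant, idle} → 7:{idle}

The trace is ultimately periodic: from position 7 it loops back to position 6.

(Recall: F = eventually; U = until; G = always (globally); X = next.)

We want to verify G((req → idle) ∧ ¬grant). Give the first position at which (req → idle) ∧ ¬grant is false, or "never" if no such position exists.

4

Check (req → idle) ∧ ¬grant at each position in order: 0 ✓, 1 ✓, 2 ✓, 3 ✓.
At position 4 the labels are {grant, idle}, so (req → idle) ∧ ¬grant is false there. This is the first violation.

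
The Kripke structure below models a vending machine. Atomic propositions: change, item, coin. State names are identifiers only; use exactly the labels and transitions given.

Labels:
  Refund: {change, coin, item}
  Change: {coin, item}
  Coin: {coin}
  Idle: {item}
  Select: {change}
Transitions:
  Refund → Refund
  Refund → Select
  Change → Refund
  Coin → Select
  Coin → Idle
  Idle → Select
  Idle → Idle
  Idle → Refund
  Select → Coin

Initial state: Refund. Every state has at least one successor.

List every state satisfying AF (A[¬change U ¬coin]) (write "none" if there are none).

{Coin, Idle, Select}

States satisfying A[¬change U ¬coin]: {Coin, Idle, Select}.
States satisfying AF (A[¬change U ¬coin]): {Coin, Idle, Select}.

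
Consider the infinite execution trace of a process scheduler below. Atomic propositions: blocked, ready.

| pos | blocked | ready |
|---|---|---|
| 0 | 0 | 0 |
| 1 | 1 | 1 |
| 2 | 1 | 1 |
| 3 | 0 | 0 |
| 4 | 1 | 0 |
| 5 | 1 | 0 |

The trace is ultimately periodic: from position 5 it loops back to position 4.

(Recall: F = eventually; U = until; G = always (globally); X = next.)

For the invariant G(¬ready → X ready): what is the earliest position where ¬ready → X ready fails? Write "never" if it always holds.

3

Check ¬ready → X ready at each position in order: 0 ✓, 1 ✓, 2 ✓.
At position 3 the labels are {} and the next position 4 has {blocked}, so ¬ready → X ready is false there. This is the first violation.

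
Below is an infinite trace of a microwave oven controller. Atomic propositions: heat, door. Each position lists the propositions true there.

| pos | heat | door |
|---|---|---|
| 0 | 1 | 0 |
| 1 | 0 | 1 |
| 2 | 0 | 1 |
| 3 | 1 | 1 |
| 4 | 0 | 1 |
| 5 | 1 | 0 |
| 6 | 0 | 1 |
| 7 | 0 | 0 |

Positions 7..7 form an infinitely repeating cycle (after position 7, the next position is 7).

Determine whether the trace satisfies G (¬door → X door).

¬door → X door must hold at every position from 0 onward. It fails at position 7, so G (¬door → X door) is false.
Positions where ¬door holds: 0, 5, 7.
Check X door at each: 0→ok, 5→ok, 7→fails.

Does not hold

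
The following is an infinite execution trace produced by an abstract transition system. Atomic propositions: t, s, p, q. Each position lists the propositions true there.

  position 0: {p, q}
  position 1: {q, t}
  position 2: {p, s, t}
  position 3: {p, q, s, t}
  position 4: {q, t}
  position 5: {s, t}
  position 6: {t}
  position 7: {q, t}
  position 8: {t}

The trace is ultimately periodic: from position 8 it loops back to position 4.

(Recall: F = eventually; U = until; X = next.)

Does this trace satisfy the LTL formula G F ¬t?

F ¬t must hold at every position from 0 onward. It fails at position 1, so G F ¬t is false.

No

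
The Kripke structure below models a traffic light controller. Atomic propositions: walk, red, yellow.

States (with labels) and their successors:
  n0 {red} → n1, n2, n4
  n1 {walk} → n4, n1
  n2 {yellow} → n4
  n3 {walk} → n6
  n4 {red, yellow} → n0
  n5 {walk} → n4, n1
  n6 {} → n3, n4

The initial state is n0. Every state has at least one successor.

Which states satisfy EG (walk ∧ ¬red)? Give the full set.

{n1, n5}

States satisfying walk ∧ ¬red: {n1, n3, n5}.
States satisfying EG (walk ∧ ¬red): {n1, n5}.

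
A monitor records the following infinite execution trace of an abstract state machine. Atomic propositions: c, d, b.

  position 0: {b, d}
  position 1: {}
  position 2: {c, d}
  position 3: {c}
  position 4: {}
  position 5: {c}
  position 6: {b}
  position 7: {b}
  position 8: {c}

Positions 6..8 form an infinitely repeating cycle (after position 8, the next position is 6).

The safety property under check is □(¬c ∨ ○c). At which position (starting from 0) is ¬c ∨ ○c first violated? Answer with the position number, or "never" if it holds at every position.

3

Check ¬c ∨ ○c at each position in order: 0 ✓, 1 ✓, 2 ✓.
At position 3 the labels are {c} and the next position 4 has {}, so ¬c ∨ ○c is false there. This is the first violation.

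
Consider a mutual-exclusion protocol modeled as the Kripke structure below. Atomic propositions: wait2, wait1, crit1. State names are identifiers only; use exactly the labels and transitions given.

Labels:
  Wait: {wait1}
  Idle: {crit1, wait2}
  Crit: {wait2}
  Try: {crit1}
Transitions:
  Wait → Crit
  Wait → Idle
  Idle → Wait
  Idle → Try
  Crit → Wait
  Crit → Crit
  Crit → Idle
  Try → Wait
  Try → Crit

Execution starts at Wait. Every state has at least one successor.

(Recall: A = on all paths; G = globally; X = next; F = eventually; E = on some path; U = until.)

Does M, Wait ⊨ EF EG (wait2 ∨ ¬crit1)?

Holds

States satisfying EG (wait2 ∨ ¬crit1): {Wait, Idle, Crit}.
States satisfying EF EG (wait2 ∨ ¬crit1): {Wait, Idle, Crit, Try}.
Some path from Wait reaches a state where EG (wait2 ∨ ¬crit1) holds.
Wait ∈ Sat(EF EG (wait2 ∨ ¬crit1)).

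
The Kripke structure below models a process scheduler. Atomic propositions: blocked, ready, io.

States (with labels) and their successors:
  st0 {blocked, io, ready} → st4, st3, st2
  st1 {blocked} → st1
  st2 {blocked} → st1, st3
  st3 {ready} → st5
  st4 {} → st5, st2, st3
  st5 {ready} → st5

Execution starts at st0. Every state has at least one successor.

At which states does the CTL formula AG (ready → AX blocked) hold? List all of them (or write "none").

{st1}

States satisfying ready → AX blocked: {st1, st2, st4}.
States satisfying AG (ready → AX blocked): {st1}.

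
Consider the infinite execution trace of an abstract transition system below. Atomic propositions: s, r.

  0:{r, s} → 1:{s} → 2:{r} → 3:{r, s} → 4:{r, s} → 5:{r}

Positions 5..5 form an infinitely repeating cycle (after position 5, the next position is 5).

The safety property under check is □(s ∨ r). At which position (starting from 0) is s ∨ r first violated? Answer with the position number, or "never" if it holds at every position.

never

s ∨ r holds at every position 0..5, and those are all the positions the trace ever visits, so the invariant □(s ∨ r) is never violated.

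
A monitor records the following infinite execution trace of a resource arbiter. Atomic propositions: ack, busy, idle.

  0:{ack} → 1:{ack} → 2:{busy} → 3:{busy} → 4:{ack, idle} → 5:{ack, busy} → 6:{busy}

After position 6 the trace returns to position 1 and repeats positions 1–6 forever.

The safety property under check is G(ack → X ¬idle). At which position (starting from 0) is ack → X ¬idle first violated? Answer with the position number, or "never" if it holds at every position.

never

ack → X ¬idle holds at every position 0..6, and those are all the positions the trace ever visits, so the invariant G(ack → X ¬idle) is never violated.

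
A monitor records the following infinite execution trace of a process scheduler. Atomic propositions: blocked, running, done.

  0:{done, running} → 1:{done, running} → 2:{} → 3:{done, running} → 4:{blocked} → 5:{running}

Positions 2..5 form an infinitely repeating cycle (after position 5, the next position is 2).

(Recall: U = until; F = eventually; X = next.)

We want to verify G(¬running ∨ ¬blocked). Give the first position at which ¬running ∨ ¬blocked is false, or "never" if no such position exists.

¬running ∨ ¬blocked holds at every position 0..5, and those are all the positions the trace ever visits, so the invariant G(¬running ∨ ¬blocked) is never violated.

never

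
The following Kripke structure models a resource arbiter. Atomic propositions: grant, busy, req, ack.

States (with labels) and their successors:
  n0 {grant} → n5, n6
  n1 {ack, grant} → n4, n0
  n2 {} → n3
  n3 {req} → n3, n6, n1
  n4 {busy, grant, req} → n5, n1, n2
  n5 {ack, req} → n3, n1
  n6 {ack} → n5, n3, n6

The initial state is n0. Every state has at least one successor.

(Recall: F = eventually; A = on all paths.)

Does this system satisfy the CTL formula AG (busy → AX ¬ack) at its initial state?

States satisfying busy → AX ¬ack: {n0, n1, n2, n3, n5, n6}.
States satisfying AG (busy → AX ¬ack): ∅.
n4 is reachable from n0 and violates busy → AX ¬ack, so AG fails at n0.
n0 ∉ Sat(AG (busy → AX ¬ack)).

Does not hold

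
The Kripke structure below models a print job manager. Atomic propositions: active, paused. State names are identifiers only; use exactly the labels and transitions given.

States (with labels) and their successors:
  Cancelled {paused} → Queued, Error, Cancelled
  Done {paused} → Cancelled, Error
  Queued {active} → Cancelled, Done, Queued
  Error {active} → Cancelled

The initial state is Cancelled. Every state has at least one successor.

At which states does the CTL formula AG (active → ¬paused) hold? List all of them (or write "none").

{Cancelled, Done, Queued, Error}

States satisfying active → ¬paused: {Cancelled, Done, Queued, Error}.
States satisfying AG (active → ¬paused): {Cancelled, Done, Queued, Error}.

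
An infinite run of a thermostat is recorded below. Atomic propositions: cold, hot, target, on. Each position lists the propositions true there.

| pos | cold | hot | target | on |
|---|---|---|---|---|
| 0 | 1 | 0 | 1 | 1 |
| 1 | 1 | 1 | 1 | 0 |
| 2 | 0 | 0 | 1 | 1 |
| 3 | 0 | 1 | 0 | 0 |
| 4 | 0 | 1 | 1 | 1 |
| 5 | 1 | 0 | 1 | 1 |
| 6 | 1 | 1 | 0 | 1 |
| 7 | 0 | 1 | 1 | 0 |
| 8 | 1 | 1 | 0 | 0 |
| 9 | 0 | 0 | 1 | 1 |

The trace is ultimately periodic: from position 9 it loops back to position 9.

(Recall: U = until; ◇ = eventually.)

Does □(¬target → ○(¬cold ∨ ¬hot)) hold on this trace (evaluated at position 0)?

Yes

¬target → ○(¬cold ∨ ¬hot) holds at every position 0..9, and those are all positions ever visited, so □(¬target → ○(¬cold ∨ ¬hot)) holds.
Positions where ¬target holds: 3, 6, 8.
Check ○(¬cold ∨ ¬hot) at each: 3→ok, 6→ok, 8→ok.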